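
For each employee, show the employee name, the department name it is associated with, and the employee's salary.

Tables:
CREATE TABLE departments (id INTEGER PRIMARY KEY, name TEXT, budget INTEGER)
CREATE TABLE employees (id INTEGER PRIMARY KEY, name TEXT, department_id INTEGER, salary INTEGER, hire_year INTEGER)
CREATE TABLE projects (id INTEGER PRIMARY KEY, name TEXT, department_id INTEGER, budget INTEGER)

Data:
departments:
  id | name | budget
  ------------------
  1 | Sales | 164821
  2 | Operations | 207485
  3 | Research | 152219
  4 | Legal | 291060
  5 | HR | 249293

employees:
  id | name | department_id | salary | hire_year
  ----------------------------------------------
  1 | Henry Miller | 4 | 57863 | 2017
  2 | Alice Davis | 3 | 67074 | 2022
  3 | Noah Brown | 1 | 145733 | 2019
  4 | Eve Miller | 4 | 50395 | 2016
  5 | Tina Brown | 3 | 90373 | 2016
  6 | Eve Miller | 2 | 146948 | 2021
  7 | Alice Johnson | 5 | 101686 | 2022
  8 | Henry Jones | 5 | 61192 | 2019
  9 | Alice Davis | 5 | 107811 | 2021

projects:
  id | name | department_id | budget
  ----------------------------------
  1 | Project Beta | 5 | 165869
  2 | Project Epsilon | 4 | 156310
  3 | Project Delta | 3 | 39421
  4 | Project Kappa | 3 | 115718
SELECT c.name, p.name AS department, c.salary FROM employees c JOIN departments p ON c.department_id = p.id

Execution result:
name | department | salary
Henry Miller | Legal | 57863
Alice Davis | Research | 67074
Noah Brown | Sales | 145733
Eve Miller | Legal | 50395
Tina Brown | Research | 90373
Eve Miller | Operations | 146948
Alice Johnson | HR | 101686
Henry Jones | HR | 61192
Alice Davis | HR | 107811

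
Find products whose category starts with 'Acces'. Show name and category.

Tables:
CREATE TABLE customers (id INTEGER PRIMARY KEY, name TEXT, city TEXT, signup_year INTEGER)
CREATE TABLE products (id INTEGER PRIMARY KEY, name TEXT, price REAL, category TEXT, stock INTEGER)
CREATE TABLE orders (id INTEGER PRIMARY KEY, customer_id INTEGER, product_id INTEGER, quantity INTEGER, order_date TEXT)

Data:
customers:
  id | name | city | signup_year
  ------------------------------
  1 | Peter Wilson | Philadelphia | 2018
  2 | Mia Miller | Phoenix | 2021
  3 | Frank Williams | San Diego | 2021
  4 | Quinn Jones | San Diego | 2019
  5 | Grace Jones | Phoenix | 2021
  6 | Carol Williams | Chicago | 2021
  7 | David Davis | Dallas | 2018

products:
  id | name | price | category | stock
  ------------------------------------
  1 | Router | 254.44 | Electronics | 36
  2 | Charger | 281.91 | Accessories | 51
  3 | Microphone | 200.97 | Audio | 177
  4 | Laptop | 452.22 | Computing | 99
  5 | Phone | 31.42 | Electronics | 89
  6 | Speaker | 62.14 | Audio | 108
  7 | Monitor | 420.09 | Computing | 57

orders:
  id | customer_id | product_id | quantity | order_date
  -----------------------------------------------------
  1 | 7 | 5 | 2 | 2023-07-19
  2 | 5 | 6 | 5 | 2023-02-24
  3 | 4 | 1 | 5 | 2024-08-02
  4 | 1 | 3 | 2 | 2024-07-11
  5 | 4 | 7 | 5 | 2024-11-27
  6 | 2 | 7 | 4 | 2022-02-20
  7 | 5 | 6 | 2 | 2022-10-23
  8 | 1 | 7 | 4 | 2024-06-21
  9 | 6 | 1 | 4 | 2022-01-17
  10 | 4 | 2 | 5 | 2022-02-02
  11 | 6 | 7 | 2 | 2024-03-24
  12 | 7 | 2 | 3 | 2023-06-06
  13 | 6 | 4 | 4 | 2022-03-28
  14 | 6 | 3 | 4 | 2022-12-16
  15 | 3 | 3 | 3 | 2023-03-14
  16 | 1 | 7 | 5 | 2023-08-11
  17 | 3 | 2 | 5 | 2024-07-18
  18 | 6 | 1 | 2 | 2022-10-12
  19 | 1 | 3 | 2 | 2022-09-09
SELECT name, category FROM products WHERE category LIKE 'Acces%'

Execution result:
name | category
Charger | Accessories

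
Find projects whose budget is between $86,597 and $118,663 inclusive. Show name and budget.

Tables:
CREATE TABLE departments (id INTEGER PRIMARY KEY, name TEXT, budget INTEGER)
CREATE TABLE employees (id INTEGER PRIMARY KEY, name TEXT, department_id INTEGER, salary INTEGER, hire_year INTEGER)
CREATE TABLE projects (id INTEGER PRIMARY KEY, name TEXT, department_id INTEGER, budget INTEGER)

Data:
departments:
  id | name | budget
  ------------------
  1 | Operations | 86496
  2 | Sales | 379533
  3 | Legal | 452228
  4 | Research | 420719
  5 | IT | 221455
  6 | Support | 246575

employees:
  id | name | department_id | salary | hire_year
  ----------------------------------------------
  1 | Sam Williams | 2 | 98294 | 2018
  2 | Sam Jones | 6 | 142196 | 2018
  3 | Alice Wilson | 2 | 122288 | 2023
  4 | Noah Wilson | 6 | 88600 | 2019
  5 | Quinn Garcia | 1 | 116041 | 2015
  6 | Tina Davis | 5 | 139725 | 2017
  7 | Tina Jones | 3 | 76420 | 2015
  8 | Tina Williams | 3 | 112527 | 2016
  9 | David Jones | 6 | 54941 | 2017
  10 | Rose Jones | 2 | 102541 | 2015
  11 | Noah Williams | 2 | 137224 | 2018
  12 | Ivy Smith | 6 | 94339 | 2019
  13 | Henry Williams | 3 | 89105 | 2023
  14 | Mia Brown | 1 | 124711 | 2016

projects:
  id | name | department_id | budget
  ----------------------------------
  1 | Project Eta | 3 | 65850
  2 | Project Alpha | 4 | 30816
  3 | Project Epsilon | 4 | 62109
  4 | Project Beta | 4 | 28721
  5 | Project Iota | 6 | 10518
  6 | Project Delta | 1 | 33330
SELECT name, budget FROM projects WHERE budget BETWEEN 86597 AND 118663

Execution result:
(no rows)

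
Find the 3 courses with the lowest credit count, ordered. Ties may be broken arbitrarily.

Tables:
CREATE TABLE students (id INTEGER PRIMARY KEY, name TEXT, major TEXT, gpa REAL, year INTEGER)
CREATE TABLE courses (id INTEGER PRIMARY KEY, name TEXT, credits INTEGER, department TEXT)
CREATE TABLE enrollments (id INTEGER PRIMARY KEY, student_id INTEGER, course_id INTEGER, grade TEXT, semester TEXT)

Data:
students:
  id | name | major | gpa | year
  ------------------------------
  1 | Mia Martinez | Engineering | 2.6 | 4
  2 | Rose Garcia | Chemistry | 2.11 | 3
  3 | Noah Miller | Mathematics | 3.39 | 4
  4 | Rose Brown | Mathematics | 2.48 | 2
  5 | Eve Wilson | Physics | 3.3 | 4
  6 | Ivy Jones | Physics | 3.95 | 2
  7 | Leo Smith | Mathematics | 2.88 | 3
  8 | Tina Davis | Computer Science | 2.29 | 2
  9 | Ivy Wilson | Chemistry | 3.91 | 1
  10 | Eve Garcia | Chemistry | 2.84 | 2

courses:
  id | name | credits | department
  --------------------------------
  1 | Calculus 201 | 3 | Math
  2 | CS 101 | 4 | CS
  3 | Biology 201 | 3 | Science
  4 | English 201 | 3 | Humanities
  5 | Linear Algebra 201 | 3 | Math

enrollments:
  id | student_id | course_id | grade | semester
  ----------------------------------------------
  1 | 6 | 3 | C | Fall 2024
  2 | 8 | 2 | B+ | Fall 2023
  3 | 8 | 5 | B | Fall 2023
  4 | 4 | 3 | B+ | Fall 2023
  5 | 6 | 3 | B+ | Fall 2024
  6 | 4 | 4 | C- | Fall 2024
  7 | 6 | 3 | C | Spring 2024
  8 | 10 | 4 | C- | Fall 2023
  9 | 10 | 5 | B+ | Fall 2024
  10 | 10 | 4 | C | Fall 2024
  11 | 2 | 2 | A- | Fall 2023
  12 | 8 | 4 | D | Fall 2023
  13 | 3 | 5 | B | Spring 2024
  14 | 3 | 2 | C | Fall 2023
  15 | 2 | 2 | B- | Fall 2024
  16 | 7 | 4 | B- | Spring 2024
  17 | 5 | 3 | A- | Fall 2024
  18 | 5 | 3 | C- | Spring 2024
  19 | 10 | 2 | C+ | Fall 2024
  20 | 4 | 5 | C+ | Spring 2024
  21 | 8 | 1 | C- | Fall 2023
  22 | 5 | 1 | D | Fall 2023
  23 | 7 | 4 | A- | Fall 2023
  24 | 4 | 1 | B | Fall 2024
SELECT name, credits FROM courses ORDER BY credits ASC LIMIT 3

Execution result:
name | credits
Calculus 201 | 3
Biology 201 | 3
English 201 | 3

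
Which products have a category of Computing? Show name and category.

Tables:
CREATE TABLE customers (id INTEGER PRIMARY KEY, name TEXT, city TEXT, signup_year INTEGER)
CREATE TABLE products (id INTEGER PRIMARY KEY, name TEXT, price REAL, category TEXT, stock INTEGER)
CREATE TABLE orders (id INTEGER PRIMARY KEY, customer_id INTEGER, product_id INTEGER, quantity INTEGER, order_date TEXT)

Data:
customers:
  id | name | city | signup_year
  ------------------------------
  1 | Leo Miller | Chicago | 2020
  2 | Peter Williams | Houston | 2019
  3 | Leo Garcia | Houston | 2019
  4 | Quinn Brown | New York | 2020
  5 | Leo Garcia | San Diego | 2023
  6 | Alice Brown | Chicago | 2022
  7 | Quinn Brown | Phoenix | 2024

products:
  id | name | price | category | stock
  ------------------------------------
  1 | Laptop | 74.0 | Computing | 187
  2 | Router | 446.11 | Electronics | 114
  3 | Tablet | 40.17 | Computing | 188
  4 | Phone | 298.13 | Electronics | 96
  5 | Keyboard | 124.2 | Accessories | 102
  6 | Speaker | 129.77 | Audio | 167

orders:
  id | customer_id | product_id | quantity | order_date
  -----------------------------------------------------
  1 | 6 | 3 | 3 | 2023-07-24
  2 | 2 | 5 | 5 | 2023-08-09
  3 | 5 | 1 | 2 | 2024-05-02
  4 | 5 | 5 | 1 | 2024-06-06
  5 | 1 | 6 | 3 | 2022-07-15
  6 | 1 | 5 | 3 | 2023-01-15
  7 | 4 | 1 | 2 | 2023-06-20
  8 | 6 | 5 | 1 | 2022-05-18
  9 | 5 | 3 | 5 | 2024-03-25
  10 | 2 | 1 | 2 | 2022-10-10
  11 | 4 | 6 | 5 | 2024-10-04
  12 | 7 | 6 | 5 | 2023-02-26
SELECT name, category FROM products WHERE category = 'Computing'

Execution result:
name | category
Laptop | Computing
Tablet | Computing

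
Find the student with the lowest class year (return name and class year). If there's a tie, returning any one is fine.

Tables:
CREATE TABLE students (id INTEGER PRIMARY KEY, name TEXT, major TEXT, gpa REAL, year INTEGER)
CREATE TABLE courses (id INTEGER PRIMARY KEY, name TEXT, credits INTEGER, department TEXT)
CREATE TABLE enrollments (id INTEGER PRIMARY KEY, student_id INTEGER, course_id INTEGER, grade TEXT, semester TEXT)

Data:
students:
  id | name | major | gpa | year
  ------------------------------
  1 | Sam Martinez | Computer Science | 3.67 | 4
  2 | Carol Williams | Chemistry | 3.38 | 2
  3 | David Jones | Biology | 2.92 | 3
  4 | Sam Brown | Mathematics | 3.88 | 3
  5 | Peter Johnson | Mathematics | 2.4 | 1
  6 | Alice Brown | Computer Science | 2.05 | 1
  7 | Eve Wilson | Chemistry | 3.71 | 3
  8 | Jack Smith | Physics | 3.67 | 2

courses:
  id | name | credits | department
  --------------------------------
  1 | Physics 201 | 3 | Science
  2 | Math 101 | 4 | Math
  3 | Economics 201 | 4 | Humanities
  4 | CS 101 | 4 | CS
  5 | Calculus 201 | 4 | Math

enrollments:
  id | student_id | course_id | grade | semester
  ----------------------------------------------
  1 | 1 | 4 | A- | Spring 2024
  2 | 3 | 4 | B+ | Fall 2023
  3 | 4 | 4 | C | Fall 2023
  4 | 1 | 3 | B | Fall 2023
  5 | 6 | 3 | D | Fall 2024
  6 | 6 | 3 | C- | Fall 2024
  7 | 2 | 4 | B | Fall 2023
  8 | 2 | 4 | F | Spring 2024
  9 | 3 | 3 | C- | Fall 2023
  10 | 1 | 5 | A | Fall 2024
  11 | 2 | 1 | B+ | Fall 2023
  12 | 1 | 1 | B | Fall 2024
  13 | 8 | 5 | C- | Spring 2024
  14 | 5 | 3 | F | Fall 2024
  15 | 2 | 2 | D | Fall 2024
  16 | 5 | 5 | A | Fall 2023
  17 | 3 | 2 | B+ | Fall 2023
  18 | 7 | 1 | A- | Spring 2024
SELECT name, year FROM students ORDER BY year ASC LIMIT 1

Execution result:
name | year
Peter Johnson | 1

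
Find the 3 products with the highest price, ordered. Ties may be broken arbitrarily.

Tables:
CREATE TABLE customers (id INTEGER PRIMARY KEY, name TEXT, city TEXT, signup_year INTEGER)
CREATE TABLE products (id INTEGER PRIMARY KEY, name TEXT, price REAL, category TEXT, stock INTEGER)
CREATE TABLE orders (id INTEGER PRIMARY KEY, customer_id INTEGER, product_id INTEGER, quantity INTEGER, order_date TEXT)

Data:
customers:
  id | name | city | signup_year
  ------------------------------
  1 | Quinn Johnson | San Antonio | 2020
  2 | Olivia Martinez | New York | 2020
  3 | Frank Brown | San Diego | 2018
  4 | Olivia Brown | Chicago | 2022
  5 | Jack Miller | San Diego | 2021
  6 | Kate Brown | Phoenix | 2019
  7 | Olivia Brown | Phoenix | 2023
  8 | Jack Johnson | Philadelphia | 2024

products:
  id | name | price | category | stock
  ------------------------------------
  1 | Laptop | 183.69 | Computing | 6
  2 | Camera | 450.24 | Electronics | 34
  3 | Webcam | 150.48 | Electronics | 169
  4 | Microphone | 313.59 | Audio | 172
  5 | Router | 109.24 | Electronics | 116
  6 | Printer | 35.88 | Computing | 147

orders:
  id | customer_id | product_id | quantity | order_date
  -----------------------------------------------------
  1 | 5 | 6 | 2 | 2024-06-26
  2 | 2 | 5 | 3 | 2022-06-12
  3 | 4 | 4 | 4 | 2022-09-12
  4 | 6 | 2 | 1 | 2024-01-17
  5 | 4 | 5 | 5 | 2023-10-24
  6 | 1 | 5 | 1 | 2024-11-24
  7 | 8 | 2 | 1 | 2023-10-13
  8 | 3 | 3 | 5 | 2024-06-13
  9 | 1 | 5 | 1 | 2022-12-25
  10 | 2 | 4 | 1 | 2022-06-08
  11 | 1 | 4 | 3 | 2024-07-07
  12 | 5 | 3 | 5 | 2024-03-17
SELECT name, price FROM products ORDER BY price DESC LIMIT 3

Execution result:
name | price
Camera | 450.24
Microphone | 313.59
Laptop | 183.69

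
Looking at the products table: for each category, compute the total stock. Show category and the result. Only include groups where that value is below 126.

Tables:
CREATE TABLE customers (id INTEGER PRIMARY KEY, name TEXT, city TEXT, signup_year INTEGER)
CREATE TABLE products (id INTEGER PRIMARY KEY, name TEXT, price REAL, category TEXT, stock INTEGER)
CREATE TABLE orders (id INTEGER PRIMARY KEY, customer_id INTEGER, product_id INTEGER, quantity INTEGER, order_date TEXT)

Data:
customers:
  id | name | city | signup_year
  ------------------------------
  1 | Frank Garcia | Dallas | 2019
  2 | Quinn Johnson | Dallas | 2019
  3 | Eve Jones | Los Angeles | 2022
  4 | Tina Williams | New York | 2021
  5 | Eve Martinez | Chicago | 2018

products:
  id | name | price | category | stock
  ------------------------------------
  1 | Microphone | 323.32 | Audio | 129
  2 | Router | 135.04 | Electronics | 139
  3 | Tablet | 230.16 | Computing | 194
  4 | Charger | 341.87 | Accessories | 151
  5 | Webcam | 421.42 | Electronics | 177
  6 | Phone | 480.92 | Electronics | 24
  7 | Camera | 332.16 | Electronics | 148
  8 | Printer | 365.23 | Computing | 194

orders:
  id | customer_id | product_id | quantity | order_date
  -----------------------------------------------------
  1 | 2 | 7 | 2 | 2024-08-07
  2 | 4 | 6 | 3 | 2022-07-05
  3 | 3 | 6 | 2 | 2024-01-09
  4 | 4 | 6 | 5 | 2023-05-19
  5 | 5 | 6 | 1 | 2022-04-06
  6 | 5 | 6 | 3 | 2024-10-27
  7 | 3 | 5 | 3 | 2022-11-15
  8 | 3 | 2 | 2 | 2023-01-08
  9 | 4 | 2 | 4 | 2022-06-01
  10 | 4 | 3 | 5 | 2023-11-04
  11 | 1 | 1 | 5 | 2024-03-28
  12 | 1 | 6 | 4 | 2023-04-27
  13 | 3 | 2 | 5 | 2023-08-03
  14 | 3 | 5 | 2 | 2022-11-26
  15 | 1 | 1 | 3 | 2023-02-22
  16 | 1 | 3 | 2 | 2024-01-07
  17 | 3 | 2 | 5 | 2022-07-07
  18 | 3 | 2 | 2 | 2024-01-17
SELECT category, SUM(stock) AS sum_stock FROM products GROUP BY category HAVING SUM(stock) < 126

Execution result:
(no rows)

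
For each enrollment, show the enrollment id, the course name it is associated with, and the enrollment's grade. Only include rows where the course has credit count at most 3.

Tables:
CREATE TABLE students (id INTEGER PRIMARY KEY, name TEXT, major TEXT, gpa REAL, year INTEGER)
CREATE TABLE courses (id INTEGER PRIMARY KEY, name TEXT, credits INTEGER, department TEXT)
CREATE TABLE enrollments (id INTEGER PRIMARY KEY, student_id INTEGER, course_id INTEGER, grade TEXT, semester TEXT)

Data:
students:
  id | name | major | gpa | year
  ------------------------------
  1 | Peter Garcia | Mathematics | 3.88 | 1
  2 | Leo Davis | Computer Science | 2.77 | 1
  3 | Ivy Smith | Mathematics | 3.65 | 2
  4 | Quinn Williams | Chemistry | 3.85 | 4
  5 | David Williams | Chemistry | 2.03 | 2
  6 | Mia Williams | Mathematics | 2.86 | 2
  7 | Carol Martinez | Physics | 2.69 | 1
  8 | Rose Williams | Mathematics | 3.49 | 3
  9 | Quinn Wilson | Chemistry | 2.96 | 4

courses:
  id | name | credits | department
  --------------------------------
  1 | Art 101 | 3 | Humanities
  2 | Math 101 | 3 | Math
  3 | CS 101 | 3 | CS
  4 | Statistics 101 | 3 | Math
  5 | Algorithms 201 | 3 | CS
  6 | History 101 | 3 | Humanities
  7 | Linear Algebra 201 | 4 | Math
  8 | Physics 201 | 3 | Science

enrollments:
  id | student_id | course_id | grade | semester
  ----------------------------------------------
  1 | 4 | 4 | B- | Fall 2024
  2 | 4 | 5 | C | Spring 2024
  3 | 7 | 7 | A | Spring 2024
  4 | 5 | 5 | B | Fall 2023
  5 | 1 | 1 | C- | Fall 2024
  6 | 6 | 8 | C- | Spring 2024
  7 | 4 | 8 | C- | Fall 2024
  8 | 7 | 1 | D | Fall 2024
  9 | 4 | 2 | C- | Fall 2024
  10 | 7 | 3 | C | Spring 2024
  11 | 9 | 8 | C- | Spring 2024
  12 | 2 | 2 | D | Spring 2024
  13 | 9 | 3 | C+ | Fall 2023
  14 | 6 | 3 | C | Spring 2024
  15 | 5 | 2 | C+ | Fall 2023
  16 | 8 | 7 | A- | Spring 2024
SELECT c.id, p.name AS course, c.grade FROM enrollments c JOIN courses p ON c.course_id = p.id WHERE p.credits <= 3

Execution result:
id | course | grade
1 | Statistics 101 | B-
2 | Algorithms 201 | C
4 | Algorithms 201 | B
5 | Art 101 | C-
6 | Physics 201 | C-
7 | Physics 201 | C-
8 | Art 101 | D
9 | Math 101 | C-
10 | CS 101 | C
11 | Physics 201 | C-
12 | Math 101 | D
13 | CS 101 | C+
14 | CS 101 | C
15 | Math 101 | C+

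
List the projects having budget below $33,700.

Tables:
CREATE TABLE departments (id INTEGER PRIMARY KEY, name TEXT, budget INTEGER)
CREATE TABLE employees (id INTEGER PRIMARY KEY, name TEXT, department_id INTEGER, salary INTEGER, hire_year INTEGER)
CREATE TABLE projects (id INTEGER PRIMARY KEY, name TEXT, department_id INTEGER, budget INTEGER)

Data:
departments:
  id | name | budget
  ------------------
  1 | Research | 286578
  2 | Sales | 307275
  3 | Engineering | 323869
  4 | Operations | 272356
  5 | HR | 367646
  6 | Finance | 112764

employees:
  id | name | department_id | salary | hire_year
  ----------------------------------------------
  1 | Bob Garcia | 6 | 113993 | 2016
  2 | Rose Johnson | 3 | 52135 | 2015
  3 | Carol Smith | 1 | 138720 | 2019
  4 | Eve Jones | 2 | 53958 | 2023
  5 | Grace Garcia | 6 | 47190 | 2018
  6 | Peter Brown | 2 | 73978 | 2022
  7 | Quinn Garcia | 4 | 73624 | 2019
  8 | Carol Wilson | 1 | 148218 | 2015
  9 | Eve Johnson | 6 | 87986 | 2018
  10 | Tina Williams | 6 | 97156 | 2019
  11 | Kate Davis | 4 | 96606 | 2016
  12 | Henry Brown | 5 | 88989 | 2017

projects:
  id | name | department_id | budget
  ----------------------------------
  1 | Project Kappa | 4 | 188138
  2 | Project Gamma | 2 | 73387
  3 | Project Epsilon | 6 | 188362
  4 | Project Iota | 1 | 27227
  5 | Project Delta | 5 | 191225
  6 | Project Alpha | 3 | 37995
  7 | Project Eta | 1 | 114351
SELECT name, budget FROM projects WHERE budget < 33700

Execution result:
name | budget
Project Iota | 27227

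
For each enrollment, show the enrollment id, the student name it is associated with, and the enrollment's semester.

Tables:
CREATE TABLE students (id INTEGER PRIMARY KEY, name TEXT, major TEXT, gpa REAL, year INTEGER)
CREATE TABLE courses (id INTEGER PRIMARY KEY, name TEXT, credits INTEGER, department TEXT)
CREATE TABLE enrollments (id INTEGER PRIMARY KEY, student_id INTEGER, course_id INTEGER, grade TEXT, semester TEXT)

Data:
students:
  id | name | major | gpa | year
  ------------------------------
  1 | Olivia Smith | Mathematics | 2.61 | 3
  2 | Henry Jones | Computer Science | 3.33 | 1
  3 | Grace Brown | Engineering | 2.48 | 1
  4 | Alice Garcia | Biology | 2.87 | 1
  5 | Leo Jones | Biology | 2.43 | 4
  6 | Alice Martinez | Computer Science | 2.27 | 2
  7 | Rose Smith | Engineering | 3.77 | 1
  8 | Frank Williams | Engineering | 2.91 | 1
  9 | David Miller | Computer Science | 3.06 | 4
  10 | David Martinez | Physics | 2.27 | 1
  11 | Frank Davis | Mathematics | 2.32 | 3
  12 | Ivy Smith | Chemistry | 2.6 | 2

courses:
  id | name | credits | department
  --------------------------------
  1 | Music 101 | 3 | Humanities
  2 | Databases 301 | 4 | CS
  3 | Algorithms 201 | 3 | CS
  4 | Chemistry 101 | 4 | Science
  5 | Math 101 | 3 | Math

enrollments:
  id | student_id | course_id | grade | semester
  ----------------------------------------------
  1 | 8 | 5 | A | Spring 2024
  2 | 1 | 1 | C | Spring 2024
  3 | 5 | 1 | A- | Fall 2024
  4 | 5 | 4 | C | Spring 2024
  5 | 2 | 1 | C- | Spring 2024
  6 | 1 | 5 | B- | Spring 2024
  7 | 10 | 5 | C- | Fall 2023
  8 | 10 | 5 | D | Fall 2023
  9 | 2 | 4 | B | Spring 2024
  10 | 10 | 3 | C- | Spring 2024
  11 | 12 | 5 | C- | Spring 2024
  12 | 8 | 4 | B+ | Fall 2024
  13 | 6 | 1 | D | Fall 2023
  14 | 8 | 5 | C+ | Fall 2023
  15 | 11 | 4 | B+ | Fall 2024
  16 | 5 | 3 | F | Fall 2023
SELECT c.id, p.name AS student, c.semester FROM enrollments c JOIN students p ON c.student_id = p.id

Execution result:
id | student | semester
1 | Frank Williams | Spring 2024
2 | Olivia Smith | Spring 2024
3 | Leo Jones | Fall 2024
4 | Leo Jones | Spring 2024
5 | Henry Jones | Spring 2024
6 | Olivia Smith | Spring 2024
7 | David Martinez | Fall 2023
8 | David Martinez | Fall 2023
9 | Henry Jones | Spring 2024
10 | David Martinez | Spring 2024
11 | Ivy Smith | Spring 2024
12 | Frank Williams | Fall 2024
13 | Alice Martinez | Fall 2023
14 | Frank Williams | Fall 2023
15 | Frank Davis | Fall 2024
16 | Leo Jones | Fall 2023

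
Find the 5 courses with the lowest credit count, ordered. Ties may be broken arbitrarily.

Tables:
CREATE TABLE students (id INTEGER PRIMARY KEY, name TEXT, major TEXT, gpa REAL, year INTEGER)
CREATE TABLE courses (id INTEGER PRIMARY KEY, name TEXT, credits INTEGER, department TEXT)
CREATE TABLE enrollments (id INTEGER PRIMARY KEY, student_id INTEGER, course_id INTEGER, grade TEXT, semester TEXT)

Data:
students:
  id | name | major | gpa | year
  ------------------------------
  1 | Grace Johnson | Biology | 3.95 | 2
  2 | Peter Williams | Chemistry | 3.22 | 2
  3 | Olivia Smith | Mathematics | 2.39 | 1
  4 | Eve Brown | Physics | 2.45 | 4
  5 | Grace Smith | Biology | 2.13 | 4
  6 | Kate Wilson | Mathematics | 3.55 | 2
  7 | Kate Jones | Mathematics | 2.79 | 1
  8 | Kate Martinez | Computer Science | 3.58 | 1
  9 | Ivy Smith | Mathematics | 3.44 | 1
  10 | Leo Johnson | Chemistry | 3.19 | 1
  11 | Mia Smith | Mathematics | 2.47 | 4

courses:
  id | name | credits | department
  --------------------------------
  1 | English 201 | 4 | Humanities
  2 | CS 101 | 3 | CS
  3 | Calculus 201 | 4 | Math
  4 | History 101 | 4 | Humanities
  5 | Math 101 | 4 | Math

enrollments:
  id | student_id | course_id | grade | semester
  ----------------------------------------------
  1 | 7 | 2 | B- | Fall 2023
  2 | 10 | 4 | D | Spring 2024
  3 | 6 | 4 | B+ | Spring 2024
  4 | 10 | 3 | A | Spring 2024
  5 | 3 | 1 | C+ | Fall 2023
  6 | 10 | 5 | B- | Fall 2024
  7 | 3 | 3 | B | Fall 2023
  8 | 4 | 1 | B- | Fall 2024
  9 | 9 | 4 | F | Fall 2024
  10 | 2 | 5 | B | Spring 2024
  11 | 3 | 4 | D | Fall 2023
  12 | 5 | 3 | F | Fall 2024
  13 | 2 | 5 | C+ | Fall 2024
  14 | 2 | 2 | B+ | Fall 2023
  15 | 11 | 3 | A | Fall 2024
SELECT name, credits FROM courses ORDER BY credits ASC LIMIT 5

Execution result:
name | credits
CS 101 | 3
English 201 | 4
Calculus 201 | 4
History 101 | 4
Math 101 | 4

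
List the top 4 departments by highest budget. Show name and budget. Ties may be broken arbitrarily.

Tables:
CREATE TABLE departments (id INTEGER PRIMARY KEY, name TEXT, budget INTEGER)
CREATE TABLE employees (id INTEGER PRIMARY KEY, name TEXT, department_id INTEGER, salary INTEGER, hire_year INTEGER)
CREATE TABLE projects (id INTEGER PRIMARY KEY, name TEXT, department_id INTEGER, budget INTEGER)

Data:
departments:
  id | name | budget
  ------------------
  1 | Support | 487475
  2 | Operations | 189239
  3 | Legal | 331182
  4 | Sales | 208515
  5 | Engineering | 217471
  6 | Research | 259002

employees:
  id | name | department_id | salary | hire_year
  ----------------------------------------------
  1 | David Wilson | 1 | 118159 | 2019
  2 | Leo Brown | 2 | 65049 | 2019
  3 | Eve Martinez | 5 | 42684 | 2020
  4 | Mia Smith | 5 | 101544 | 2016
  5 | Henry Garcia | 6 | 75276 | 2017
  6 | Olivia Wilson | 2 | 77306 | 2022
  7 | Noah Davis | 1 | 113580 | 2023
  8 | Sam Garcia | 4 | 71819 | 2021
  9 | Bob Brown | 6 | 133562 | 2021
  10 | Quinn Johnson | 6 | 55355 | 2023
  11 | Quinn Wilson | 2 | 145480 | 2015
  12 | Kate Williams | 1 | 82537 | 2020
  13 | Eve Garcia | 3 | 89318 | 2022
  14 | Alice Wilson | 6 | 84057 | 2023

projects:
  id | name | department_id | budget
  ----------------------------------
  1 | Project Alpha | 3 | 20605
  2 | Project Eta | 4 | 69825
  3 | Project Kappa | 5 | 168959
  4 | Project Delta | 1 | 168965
SELECT name, budget FROM departments ORDER BY budget DESC LIMIT 4

Execution result:
name | budget
Support | 487475
Legal | 331182
Research | 259002
Engineering | 217471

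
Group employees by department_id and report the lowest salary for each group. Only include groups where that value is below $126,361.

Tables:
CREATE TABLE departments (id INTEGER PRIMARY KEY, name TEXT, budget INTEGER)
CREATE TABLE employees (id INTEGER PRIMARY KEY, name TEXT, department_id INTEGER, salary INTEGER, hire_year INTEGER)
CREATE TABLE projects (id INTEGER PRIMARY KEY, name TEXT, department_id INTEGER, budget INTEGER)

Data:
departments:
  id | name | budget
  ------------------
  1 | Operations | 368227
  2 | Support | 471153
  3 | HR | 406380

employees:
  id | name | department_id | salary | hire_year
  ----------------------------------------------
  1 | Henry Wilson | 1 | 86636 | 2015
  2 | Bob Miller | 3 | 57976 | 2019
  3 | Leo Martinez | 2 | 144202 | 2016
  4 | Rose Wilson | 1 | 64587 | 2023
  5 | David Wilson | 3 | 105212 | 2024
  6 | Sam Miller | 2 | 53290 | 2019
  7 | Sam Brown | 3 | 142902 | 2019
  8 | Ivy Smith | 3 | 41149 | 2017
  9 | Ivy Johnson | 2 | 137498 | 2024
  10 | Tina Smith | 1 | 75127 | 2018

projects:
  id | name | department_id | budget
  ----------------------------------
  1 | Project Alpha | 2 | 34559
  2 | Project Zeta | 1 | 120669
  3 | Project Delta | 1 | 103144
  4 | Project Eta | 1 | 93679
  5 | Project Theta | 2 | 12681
SELECT department_id, MIN(salary) AS min_salary FROM employees GROUP BY department_id HAVING MIN(salary) < 126361

Execution result:
department_id | min_salary
1 | 64587
2 | 53290
3 | 41149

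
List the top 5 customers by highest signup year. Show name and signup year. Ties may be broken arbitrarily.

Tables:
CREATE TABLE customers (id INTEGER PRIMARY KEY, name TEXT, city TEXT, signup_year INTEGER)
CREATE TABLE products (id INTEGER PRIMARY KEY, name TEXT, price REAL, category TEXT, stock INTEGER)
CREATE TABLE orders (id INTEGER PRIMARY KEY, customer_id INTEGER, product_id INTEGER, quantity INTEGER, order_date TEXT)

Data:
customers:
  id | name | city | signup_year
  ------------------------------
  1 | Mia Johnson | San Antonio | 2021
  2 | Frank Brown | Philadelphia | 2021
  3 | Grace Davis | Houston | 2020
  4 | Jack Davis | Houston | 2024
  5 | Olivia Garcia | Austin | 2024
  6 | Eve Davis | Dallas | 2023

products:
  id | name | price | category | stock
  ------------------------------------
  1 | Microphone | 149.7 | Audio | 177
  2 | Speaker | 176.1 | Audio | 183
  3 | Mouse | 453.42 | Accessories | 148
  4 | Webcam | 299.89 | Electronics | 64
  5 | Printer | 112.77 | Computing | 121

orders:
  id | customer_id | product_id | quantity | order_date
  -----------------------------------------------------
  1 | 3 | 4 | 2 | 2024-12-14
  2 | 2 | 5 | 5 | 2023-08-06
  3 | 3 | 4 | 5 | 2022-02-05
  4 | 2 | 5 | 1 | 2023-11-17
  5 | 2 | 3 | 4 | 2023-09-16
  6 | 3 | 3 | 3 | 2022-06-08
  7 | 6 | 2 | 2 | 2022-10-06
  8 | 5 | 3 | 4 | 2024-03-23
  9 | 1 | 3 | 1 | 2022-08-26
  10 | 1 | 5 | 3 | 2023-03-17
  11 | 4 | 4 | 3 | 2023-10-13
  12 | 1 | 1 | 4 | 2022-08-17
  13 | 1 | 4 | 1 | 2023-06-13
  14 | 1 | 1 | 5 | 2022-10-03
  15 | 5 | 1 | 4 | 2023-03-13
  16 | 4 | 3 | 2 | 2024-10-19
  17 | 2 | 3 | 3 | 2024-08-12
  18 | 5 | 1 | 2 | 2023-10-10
SELECT name, signup_year FROM customers ORDER BY signup_year DESC LIMIT 5

Execution result:
name | signup_year
Jack Davis | 2024
Olivia Garcia | 2024
Eve Davis | 2023
Mia Johnson | 2021
Frank Brown | 2021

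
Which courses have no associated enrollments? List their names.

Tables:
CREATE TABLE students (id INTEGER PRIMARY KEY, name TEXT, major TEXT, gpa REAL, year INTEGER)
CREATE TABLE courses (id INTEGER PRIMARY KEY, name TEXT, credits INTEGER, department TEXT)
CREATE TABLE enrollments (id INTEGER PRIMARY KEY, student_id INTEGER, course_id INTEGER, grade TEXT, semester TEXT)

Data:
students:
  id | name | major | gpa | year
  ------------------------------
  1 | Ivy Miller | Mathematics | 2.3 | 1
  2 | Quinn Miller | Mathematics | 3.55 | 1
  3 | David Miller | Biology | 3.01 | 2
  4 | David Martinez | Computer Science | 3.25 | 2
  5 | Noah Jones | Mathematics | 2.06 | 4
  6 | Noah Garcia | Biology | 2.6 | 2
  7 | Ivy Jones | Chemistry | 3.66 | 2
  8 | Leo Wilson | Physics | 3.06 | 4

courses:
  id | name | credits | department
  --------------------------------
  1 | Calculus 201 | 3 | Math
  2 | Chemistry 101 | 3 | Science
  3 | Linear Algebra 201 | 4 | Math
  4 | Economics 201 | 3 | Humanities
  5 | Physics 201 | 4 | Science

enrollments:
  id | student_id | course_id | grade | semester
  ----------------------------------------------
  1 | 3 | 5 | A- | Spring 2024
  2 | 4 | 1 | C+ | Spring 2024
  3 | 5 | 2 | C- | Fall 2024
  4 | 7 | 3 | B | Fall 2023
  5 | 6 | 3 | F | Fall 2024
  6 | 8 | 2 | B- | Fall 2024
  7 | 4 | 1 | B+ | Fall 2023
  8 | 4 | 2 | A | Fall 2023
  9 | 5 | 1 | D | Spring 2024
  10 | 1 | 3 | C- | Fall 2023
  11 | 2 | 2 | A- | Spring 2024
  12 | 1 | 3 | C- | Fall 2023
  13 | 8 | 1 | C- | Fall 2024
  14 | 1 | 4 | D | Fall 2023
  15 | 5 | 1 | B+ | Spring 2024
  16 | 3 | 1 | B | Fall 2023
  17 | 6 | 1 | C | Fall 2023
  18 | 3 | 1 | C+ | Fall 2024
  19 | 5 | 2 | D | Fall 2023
SELECT p.name FROM courses p LEFT JOIN enrollments c ON c.course_id = p.id WHERE c.id IS NULL

Execution result:
(no rows)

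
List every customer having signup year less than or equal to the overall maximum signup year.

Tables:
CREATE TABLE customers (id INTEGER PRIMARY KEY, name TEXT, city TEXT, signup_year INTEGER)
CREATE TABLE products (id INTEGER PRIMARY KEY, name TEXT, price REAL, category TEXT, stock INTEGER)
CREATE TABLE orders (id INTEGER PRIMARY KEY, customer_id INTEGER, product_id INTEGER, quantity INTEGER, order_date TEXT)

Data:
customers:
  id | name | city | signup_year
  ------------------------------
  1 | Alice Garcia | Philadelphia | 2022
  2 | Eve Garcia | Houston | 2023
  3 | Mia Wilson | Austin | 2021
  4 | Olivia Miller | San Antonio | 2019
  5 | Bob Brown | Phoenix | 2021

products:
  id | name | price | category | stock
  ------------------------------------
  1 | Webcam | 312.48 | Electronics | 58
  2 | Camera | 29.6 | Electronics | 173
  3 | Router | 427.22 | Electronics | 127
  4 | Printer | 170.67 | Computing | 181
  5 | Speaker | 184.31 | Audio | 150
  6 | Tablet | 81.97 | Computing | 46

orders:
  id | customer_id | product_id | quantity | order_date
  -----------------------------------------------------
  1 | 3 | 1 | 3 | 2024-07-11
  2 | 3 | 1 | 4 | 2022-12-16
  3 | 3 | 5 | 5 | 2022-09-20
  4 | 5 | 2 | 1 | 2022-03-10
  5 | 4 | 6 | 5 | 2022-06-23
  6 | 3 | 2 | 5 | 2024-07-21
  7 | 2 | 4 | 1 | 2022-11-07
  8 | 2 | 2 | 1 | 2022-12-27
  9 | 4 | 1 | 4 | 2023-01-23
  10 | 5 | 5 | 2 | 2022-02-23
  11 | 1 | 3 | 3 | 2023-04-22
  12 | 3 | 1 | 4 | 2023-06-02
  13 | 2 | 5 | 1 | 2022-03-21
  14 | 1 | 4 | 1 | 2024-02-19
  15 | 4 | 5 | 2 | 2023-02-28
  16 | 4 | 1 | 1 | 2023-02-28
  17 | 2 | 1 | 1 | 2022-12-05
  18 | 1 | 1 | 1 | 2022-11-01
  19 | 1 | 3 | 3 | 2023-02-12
SELECT name, signup_year FROM customers WHERE signup_year <= (SELECT MAX(signup_year) FROM customers)

Execution result:
name | signup_year
Alice Garcia | 2022
Eve Garcia | 2023
Mia Wilson | 2021
Olivia Miller | 2019
Bob Brown | 2021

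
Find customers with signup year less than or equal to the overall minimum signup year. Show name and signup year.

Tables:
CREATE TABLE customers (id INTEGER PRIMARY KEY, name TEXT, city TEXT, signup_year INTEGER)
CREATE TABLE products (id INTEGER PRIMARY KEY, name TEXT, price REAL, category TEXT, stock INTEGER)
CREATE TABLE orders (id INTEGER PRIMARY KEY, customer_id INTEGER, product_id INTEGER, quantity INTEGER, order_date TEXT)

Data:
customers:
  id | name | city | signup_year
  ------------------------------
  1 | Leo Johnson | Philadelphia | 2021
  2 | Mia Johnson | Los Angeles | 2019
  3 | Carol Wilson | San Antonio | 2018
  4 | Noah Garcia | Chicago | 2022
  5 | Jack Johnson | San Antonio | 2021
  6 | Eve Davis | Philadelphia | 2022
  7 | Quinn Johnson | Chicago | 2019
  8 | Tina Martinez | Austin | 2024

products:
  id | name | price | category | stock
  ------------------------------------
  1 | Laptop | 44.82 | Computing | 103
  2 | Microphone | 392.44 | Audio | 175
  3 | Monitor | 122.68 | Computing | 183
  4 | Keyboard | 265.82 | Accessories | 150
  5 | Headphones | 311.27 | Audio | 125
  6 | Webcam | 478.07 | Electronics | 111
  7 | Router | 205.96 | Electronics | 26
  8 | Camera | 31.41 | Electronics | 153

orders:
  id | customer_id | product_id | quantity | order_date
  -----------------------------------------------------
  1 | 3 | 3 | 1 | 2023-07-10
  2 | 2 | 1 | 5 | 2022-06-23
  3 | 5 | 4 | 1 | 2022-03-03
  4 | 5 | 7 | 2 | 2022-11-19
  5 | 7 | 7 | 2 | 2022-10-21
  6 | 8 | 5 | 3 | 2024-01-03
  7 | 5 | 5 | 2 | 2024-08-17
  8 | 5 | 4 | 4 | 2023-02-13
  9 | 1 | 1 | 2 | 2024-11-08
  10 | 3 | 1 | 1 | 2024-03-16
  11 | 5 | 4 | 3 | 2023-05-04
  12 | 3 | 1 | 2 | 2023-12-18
SELECT name, signup_year FROM customers WHERE signup_year <= (SELECT MIN(signup_year) FROM customers)

Execution result:
name | signup_year
Carol Wilson | 2018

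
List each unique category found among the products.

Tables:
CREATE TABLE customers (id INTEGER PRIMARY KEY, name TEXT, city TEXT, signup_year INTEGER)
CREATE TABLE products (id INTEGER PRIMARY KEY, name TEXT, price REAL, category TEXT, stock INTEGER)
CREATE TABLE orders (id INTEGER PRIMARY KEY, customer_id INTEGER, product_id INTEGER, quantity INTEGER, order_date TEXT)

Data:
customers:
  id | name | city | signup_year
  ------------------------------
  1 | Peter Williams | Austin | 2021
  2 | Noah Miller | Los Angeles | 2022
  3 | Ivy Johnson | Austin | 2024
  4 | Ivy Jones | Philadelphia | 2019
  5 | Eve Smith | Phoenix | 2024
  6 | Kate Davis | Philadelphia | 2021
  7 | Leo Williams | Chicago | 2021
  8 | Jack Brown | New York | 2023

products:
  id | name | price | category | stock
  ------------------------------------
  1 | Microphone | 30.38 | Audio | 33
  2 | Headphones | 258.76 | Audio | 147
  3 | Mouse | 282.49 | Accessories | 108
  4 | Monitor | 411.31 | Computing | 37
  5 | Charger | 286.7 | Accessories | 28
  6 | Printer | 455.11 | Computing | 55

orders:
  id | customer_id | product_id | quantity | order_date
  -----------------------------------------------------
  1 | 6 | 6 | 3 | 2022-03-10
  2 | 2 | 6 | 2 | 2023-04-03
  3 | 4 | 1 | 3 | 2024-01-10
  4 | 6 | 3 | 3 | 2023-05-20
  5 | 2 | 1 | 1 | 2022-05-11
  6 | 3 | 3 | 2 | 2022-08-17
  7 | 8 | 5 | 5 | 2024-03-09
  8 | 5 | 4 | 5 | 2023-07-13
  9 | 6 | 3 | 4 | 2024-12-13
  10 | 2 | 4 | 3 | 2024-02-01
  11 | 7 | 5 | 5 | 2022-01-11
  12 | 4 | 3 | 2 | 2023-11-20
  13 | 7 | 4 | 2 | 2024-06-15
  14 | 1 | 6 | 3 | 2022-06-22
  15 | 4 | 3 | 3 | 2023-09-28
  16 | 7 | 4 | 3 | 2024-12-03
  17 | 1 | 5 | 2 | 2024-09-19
SELECT DISTINCT category FROM products

Execution result:
category
Audio
Accessories
Computing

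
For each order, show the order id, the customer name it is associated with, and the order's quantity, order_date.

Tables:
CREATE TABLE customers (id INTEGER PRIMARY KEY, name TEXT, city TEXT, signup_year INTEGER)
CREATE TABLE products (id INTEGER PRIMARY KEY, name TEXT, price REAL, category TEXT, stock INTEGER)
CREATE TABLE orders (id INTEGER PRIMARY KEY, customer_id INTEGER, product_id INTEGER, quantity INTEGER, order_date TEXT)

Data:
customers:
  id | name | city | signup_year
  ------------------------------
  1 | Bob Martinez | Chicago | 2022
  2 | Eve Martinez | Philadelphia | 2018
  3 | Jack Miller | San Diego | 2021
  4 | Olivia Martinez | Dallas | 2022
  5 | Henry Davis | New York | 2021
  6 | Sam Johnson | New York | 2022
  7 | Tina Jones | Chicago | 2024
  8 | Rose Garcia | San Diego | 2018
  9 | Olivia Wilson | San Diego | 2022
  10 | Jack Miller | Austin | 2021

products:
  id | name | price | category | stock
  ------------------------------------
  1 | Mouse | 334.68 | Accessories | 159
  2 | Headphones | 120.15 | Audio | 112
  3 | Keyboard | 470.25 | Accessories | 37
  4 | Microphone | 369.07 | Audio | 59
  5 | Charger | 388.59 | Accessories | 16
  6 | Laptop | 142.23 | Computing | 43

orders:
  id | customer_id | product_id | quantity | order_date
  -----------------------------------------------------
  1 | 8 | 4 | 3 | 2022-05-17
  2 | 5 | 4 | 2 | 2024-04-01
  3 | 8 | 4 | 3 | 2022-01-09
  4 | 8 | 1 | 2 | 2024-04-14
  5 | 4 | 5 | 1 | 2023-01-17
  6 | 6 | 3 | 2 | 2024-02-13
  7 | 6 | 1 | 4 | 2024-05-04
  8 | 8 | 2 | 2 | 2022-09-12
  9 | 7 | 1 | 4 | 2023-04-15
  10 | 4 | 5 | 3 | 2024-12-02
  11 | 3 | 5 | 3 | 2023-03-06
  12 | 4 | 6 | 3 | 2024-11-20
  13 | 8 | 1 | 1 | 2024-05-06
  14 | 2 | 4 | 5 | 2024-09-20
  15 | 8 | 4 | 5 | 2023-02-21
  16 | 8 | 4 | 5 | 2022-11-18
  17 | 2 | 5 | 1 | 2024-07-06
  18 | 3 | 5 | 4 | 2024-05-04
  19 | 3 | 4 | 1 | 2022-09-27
SELECT c.id, p.name AS customer, c.quantity, c.order_date FROM orders c JOIN customers p ON c.customer_id = p.id

Execution result:
id | customer | quantity | order_date
1 | Rose Garcia | 3 | 2022-05-17
2 | Henry Davis | 2 | 2024-04-01
3 | Rose Garcia | 3 | 2022-01-09
4 | Rose Garcia | 2 | 2024-04-14
5 | Olivia Martinez | 1 | 2023-01-17
6 | Sam Johnson | 2 | 2024-02-13
7 | Sam Johnson | 4 | 2024-05-04
8 | Rose Garcia | 2 | 2022-09-12
9 | Tina Jones | 4 | 2023-04-15
10 | Olivia Martinez | 3 | 2024-12-02
11 | Jack Miller | 3 | 2023-03-06
12 | Olivia Martinez | 3 | 2024-11-20
13 | Rose Garcia | 1 | 2024-05-06
14 | Eve Martinez | 5 | 2024-09-20
15 | Rose Garcia | 5 | 2023-02-21
16 | Rose Garcia | 5 | 2022-11-18
17 | Eve Martinez | 1 | 2024-07-06
18 | Jack Miller | 4 | 2024-05-04
19 | Jack Miller | 1 | 2022-09-27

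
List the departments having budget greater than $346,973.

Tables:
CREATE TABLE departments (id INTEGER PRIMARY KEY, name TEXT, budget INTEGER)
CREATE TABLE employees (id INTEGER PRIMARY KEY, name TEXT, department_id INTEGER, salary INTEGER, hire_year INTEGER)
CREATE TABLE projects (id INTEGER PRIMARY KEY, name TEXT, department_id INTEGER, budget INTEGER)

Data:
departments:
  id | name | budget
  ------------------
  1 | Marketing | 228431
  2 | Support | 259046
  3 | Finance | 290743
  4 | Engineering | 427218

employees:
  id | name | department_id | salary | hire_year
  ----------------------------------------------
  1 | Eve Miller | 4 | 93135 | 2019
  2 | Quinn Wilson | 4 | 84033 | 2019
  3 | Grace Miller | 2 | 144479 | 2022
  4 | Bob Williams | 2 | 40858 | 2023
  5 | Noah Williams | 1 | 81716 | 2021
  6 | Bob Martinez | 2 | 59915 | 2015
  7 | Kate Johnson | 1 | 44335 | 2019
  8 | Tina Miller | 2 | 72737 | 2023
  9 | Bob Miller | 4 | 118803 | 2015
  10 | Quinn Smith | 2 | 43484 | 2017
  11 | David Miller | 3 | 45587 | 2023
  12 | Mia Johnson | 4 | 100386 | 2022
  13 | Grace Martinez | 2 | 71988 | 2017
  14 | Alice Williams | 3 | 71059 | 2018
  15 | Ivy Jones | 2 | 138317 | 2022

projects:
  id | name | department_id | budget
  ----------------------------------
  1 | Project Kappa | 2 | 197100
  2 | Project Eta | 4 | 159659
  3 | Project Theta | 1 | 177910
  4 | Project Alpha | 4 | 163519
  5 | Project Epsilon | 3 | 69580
SELECT name, budget FROM departments WHERE budget > 346973

Execution result:
name | budget
Engineering | 427218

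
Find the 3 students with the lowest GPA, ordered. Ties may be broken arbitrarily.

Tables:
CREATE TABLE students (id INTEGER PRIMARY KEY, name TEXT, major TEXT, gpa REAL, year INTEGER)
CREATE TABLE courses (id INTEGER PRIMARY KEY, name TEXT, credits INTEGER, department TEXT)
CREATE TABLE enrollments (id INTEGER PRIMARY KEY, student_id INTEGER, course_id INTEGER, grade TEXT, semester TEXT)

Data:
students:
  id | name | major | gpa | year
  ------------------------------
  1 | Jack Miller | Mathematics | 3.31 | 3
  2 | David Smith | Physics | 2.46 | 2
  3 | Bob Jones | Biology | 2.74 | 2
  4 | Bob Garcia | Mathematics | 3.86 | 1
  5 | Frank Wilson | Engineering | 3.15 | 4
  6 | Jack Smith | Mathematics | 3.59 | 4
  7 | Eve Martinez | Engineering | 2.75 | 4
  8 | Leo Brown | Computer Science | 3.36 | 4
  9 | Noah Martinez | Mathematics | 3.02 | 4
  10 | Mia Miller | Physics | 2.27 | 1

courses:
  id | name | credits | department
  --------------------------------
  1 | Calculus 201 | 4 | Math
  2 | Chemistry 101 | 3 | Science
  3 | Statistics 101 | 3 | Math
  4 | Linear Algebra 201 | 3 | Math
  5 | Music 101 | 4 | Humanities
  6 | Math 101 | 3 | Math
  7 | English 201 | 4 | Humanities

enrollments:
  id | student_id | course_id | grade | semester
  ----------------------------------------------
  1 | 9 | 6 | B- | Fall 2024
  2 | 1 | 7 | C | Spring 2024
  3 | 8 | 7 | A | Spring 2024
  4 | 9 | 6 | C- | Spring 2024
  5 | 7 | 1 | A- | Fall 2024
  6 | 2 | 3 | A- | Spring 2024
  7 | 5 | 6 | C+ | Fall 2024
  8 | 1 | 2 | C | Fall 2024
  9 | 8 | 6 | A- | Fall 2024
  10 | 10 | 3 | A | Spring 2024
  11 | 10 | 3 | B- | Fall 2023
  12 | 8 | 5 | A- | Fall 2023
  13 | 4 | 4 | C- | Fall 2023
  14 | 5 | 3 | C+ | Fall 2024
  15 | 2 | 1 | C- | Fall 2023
SELECT name, gpa FROM students ORDER BY gpa ASC LIMIT 3

Execution result:
name | gpa
Mia Miller | 2.27
David Smith | 2.46
Bob Jones | 2.74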